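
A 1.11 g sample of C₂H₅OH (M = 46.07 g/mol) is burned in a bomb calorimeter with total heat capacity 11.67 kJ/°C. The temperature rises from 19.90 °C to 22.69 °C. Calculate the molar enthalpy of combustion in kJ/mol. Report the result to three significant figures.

ΔT = 22.69 − 19.90 = 2.79 °C
q_cal = C_cal × ΔT = 11.67 × 2.79 = 32.5593 kJ
n = 1.11 / 46.07 = 0.02409 mol
q_rxn = −q_cal = -32.5593 kJ
ΔH = -32.5593 / 0.02409 = -1352 kJ/mol

ΔH = -1350 kJ/mol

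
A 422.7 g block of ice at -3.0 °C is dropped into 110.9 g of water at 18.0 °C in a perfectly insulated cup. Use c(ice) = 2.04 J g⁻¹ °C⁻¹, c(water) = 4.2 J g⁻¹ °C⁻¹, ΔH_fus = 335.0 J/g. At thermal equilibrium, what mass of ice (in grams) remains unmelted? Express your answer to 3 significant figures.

Heat to warm all ice to 0 °C: 422.7×2.04×3.0 = 2586.9 J
Heat released by water cooling to 0 °C: 110.9×4.2×18.0 = 8384.0 J
8384.0 J < 2586.9 + 422.7×335.0 = 144191.4 J, so not all ice melts; final T = 0 °C.
Heat left for melting: 8384.0 − 2586.9 = 5797.1 J
Mass melted = 5797.1 / 335.0 = 17.30 g
Ice remaining = 422.7 − 17.30 = 405.40 g

m_ice remaining = 405 g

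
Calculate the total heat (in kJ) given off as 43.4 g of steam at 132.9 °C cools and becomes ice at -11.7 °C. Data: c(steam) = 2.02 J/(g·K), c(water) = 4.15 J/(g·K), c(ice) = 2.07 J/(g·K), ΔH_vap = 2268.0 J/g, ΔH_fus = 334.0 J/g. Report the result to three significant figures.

q = 135 kJ

q1 (cool steam 132.9→100 °C): 43.4 × 2.02 × 32.9 = 2884 J
q2 (condense at 100 °C): 43.4 × 2268.0 = 98431 J
q3 (cool water 100→0 °C): 43.4 × 4.15 × 100.0 = 18011 J
q4 (freeze at 0 °C): 43.4 × 334.0 = 14496 J
q5 (cool ice 0→-11.7 °C): 43.4 × 2.07 × 11.7 = 1051 J
Total: 2884 + 98431 + 18011 + 14496 + 1051 = 134873 J = 135 kJ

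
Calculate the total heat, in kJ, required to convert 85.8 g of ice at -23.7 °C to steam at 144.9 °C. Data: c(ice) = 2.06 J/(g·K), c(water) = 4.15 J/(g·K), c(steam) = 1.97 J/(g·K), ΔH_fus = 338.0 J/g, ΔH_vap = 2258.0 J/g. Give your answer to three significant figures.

q1 (heat ice -23.7→0.0 °C): 85.8 × 2.06 × 23.7 = 4189 J
q2 (melt at 0 °C): 85.8 × 338.0 = 29000 J
q3 (heat water 0.0→100.0 °C): 85.8 × 4.15 × 100.0 = 35607 J
q4 (vaporize at 100 °C): 85.8 × 2258.0 = 193736 J
q5 (heat steam 100.0→144.9 °C): 85.8 × 1.97 × 44.9 = 7589 J
Total: 4189 + 29000 + 35607 + 193736 + 7589 = 270121 J = 270 kJ

q = 270 kJ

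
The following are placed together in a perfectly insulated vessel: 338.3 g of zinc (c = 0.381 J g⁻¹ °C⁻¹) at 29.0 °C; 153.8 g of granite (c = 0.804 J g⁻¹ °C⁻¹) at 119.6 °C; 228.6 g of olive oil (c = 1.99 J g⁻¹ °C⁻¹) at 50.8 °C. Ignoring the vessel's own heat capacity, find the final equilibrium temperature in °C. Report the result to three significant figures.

Σ mᵢcᵢ(T − Tᵢ) = 0  ⇒  T = Σ mᵢcᵢTᵢ / Σ mᵢcᵢ
Σ mᵢcᵢ = 338.3×0.381 + 153.8×0.804 + 228.6×1.99 = 707.4615
Σ mᵢcᵢTᵢ = 128.8923×29.0 + 123.6552×119.6 + 454.914×50.8 = 41637
T = 41637 / 707.4615 = 58.85 °C

T_f = 58.9 °C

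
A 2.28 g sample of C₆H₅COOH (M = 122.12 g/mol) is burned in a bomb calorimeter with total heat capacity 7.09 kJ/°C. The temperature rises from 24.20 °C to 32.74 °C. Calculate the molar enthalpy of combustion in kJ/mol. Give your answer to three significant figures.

ΔH = -3240 kJ/mol

ΔT = 32.74 − 24.20 = 8.54 °C
q_cal = C_cal × ΔT = 7.09 × 8.54 = 60.5486 kJ
n = 2.28 / 122.12 = 0.01867 mol
q_rxn = −q_cal = -60.5486 kJ
ΔH = -60.5486 / 0.01867 = -3243 kJ/mol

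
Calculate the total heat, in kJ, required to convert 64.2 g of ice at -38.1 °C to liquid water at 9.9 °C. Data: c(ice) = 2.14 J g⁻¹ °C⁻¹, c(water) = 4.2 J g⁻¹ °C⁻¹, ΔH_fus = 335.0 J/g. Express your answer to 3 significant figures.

q = 29.4 kJ

q1 (heat ice -38.1→0.0 °C): 64.2 × 2.14 × 38.1 = 5234 J
q2 (melt at 0 °C): 64.2 × 335.0 = 21507 J
q3 (heat water 0.0→9.9 °C): 64.2 × 4.2 × 9.9 = 2669 J
Total: 5234 + 21507 + 2669 = 29410 J = 29.4 kJ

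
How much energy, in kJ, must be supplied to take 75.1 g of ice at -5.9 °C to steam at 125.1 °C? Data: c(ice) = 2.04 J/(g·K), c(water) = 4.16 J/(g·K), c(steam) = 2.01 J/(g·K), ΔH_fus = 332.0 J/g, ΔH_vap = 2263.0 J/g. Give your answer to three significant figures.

q1 (heat ice -5.9→0.0 °C): 75.1 × 2.04 × 5.9 = 904 J
q2 (melt at 0 °C): 75.1 × 332.0 = 24933 J
q3 (heat water 0.0→100.0 °C): 75.1 × 4.16 × 100.0 = 31242 J
q4 (vaporize at 100 °C): 75.1 × 2263.0 = 169951 J
q5 (heat steam 100.0→125.1 °C): 75.1 × 2.01 × 25.1 = 3789 J
Total: 904 + 24933 + 31242 + 169951 + 3789 = 230819 J = 231 kJ

q = 231 kJ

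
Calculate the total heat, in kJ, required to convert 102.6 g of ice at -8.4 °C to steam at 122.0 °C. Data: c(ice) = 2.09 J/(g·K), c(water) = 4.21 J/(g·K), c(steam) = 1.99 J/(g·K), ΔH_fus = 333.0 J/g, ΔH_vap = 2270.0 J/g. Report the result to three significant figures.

q1 (heat ice -8.4→0.0 °C): 102.6 × 2.09 × 8.4 = 1801 J
q2 (melt at 0 °C): 102.6 × 333.0 = 34166 J
q3 (heat water 0.0→100.0 °C): 102.6 × 4.21 × 100.0 = 43195 J
q4 (vaporize at 100 °C): 102.6 × 2270.0 = 232902 J
q5 (heat steam 100.0→122.0 °C): 102.6 × 1.99 × 22.0 = 4492 J
Total: 1801 + 34166 + 43195 + 232902 + 4492 = 316556 J = 317 kJ

q = 317 kJ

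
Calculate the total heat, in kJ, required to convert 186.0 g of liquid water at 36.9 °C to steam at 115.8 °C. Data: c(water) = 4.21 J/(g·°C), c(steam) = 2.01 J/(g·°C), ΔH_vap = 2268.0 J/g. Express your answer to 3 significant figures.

q1 (heat water 36.9→100.0 °C): 186.0 × 4.21 × 63.1 = 49411 J
q2 (vaporize at 100 °C): 186.0 × 2268.0 = 421848 J
q3 (heat steam 100.0→115.8 °C): 186.0 × 2.01 × 15.8 = 5907 J
Total: 49411 + 421848 + 5907 = 477166 J = 477 kJ

q = 477 kJ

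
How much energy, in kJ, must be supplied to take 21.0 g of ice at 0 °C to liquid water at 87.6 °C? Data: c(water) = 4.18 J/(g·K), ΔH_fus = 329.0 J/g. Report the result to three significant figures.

q = 14.6 kJ

q1 (melt at 0 °C): 21.0 × 329.0 = 6909 J
q2 (heat water 0.0→87.6 °C): 21.0 × 4.18 × 87.6 = 7690 J
Total: 6909 + 7690 = 14599 J = 14.6 kJ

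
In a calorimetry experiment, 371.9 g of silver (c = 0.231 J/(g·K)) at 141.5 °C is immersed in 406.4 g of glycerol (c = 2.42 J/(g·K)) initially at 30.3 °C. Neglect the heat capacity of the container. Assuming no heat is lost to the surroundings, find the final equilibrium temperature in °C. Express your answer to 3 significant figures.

T_f = 39.2 °C

Heat lost by silver = heat gained by glycerol.
(371.9)(0.231)(141.5 − T) = (406.4)(2.42)(T − 30.3)
85.9089 (141.5 − T) = 983.488 (T − 30.3)
12156 − 85.9089 T = 983.488 T − 29800
41956 = 1069.3969 T
T = 39.23 °C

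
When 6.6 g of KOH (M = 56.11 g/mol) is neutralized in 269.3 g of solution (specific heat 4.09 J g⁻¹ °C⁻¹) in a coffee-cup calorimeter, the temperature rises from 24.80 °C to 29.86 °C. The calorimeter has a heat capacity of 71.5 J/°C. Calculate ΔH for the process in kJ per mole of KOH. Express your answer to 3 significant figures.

|ΔT| = |29.86 − 24.80| = 5.06 °C
|q_surr| = (269.3 × 4.09 + 71.5) × 5.06 = 1172.937 × 5.06 = 5935 J
n(KOH) = 6.6 / 56.11 = 0.1176 mol
Temperature rose, so q_rxn = −|q_surr| = -5.935 kJ
ΔH = q_rxn / n = -50.47 kJ/mol

ΔH = -50.5 kJ/mol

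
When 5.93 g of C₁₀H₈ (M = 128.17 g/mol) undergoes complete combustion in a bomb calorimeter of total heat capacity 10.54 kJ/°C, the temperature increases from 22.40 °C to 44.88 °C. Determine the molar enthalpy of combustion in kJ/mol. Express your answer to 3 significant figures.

ΔT = 44.88 − 22.40 = 22.48 °C
q_cal = C_cal × ΔT = 10.54 × 22.48 = 236.9392 kJ
n = 5.93 / 128.17 = 0.04627 mol
q_rxn = −q_cal = -236.9392 kJ
ΔH = -236.9392 / 0.04627 = -5121 kJ/mol

ΔH = -5120 kJ/mol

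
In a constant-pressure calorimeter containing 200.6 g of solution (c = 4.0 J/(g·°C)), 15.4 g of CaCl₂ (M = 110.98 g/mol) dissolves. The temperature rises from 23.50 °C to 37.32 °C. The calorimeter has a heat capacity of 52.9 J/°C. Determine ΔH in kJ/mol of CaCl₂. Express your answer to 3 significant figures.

|ΔT| = |37.32 − 23.50| = 13.82 °C
|q_surr| = (200.6 × 4.0 + 52.9) × 13.82 = 855.3 × 13.82 = 11820 J
n(CaCl₂) = 15.4 / 110.98 = 0.1388 mol
Temperature rose, so q_rxn = −|q_surr| = -11.82 kJ
ΔH = q_rxn / n = -85.16 kJ/mol

ΔH = -85.2 kJ/mol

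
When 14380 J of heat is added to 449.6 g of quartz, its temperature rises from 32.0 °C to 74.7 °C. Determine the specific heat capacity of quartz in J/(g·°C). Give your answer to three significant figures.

c = 0.749 J/(g·°C)

c = q / (m ΔT) = 14380 / (449.6 × 42.7)
c = 14380 / 19197.92 = 0.749 J/(g·°C)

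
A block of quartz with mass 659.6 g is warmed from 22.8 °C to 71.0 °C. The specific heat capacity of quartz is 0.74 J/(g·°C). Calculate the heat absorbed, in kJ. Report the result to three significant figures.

q = 23.5 kJ

q = m c ΔT = 659.6 × 0.74 × (71.0 − 22.8)
q = 659.6 × 0.74 × 48.2 = 23530 J = 23.5 kJ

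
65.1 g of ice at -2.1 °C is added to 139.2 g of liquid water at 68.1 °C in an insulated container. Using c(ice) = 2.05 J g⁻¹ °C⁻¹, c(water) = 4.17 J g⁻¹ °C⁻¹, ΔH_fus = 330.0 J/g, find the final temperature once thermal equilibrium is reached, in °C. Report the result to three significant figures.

Heat to bring ice to 0 °C and melt it: q₁ = 65.1×2.05×2.1 + 65.1×330.0 = 21763 J
Heat the water can supply cooling to 0 °C: 139.2×4.17×68.1 = 39529.6 J > q₁, so all ice melts.
Energy balance: 139.2×4.17×(68.1 − T) = 21763 + 65.1×4.17×(T − 0)
580.464(68.1 − T) = 21763 + 271.467 T
39529.6 − 21763 = 851.931 T
T = 17766.6 / 851.931 = 20.85 °C

T_f = 20.9 °C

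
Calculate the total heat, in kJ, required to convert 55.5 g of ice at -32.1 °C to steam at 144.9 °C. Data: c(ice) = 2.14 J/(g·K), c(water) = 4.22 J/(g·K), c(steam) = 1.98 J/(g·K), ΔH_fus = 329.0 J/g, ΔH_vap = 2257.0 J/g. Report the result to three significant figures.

q = 176 kJ

q1 (heat ice -32.1→0.0 °C): 55.5 × 2.14 × 32.1 = 3813 J
q2 (melt at 0 °C): 55.5 × 329.0 = 18260 J
q3 (heat water 0.0→100.0 °C): 55.5 × 4.22 × 100.0 = 23421 J
q4 (vaporize at 100 °C): 55.5 × 2257.0 = 125264 J
q5 (heat steam 100.0→144.9 °C): 55.5 × 1.98 × 44.9 = 4934 J
Total: 3813 + 18260 + 23421 + 125264 + 4934 = 175692 J = 176 kJ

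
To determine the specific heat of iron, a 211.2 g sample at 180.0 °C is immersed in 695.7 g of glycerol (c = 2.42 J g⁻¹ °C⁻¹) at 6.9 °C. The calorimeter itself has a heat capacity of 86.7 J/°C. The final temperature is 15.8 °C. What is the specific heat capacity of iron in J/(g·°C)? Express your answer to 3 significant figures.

q_gained = (695.7 × 2.42 + 86.7) × (15.8 − 6.9) = 15760 J
q_lost = 211.2 × c × (180.0 − 15.8) = 34679.04 c
Set equal: c = 15760 / 34679.04 = 0.454 J/(g·°C)

c = 0.454 J/(g·°C)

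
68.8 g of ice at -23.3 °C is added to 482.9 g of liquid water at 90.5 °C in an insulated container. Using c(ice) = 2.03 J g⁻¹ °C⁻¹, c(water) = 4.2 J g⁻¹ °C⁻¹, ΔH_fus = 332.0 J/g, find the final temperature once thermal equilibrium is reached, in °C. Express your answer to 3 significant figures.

Heat to bring ice to 0 °C and melt it: q₁ = 68.8×2.03×23.3 + 68.8×332.0 = 26096 J
Heat the water can supply cooling to 0 °C: 482.9×4.2×90.5 = 183550 J > q₁, so all ice melts.
Energy balance: 482.9×4.2×(90.5 − T) = 26096 + 68.8×4.2×(T − 0)
2028.18(90.5 − T) = 26096 + 288.96 T
183550 − 26096 = 2317.14 T
T = 157454 / 2317.14 = 67.95 °C

T_f = 68.0 °C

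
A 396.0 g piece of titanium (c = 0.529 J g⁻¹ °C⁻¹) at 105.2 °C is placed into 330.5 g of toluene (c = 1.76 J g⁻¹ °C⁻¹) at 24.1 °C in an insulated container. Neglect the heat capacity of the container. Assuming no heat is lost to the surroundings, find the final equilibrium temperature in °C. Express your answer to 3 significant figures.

Heat lost by titanium = heat gained by toluene.
(396.0)(0.529)(105.2 − T) = (330.5)(1.76)(T − 24.1)
209.484 (105.2 − T) = 581.68 (T − 24.1)
22038 − 209.484 T = 581.68 T − 14018
36056 = 791.164 T
T = 45.57 °C

T_f = 45.6 °C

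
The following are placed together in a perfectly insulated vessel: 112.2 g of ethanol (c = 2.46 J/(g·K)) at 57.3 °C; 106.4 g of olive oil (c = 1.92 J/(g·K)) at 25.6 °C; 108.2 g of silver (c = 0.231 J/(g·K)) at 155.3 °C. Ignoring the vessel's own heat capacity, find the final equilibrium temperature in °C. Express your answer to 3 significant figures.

T_f = 49.3 °C

Σ mᵢcᵢ(T − Tᵢ) = 0  ⇒  T = Σ mᵢcᵢTᵢ / Σ mᵢcᵢ
Σ mᵢcᵢ = 112.2×2.46 + 106.4×1.92 + 108.2×0.231 = 505.2942
Σ mᵢcᵢTᵢ = 276.012×57.3 + 204.288×25.6 + 24.9942×155.3 = 24927
T = 24927 / 505.2942 = 49.33 °C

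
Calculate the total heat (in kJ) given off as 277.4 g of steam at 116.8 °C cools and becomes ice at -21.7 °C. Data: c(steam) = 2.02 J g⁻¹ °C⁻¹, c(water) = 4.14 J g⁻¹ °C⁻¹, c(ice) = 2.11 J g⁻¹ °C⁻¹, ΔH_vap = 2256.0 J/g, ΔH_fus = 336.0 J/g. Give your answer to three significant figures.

q1 (cool steam 116.8→100 °C): 277.4 × 2.02 × 16.8 = 9414 J
q2 (condense at 100 °C): 277.4 × 2256.0 = 625814 J
q3 (cool water 100→0 °C): 277.4 × 4.14 × 100.0 = 114844 J
q4 (freeze at 0 °C): 277.4 × 336.0 = 93206 J
q5 (cool ice 0→-21.7 °C): 277.4 × 2.11 × 21.7 = 12701 J
Total: 9414 + 625814 + 114844 + 93206 + 12701 = 855979 J = 856 kJ

q = 856 kJ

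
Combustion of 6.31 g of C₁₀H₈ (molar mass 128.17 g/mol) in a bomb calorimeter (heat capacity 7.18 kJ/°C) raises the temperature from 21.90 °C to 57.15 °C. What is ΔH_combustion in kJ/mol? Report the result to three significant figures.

ΔH = -5140 kJ/mol

ΔT = 57.15 − 21.90 = 35.25 °C
q_cal = C_cal × ΔT = 7.18 × 35.25 = 253.095 kJ
n = 6.31 / 128.17 = 0.04923 mol
q_rxn = −q_cal = -253.095 kJ
ΔH = -253.095 / 0.04923 = -5141 kJ/mol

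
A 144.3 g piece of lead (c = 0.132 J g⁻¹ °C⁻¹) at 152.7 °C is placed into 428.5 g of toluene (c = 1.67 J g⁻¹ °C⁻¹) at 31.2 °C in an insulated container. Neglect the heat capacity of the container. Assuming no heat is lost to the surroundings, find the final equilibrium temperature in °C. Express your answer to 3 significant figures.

T_f = 34.4 °C

Heat lost by lead = heat gained by toluene.
(144.3)(0.132)(152.7 − T) = (428.5)(1.67)(T − 31.2)
19.0476 (152.7 − T) = 715.595 (T − 31.2)
2908.6 − 19.0476 T = 715.595 T − 22327
25235.6 = 734.6426 T
T = 34.35 °C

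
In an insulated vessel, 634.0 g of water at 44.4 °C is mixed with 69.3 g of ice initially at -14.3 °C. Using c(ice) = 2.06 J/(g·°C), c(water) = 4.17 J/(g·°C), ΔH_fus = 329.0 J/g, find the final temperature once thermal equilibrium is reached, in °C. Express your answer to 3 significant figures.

Heat to bring ice to 0 °C and melt it: q₁ = 69.3×2.06×14.3 + 69.3×329.0 = 24841 J
Heat the water can supply cooling to 0 °C: 634.0×4.17×44.4 = 117384 J > q₁, so all ice melts.
Energy balance: 634.0×4.17×(44.4 − T) = 24841 + 69.3×4.17×(T − 0)
2643.78(44.4 − T) = 24841 + 288.981 T
117384 − 24841 = 2932.761 T
T = 92543 / 2932.761 = 31.55 °C

T_f = 31.6 °C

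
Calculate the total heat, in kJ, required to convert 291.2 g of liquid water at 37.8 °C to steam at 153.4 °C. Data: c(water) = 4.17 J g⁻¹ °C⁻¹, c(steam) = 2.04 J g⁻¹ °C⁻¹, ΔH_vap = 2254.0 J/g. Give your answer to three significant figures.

q = 764 kJ

q1 (heat water 37.8→100.0 °C): 291.2 × 4.17 × 62.2 = 75530 J
q2 (vaporize at 100 °C): 291.2 × 2254.0 = 656365 J
q3 (heat steam 100.0→153.4 °C): 291.2 × 2.04 × 53.4 = 31722 J
Total: 75530 + 656365 + 31722 = 763617 J = 764 kJ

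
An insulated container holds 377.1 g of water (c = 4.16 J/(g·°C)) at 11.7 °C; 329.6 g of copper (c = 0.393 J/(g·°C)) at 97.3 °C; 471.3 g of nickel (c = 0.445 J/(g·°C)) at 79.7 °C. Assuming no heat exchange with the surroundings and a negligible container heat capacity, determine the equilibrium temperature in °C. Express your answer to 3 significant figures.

T_f = 25.0 °C

Σ mᵢcᵢ(T − Tᵢ) = 0  ⇒  T = Σ mᵢcᵢTᵢ / Σ mᵢcᵢ
Σ mᵢcᵢ = 377.1×4.16 + 329.6×0.393 + 471.3×0.445 = 1907.9973
Σ mᵢcᵢTᵢ = 1568.736×11.7 + 129.5328×97.3 + 209.7285×79.7 = 47673
T = 47673 / 1907.9973 = 24.99 °C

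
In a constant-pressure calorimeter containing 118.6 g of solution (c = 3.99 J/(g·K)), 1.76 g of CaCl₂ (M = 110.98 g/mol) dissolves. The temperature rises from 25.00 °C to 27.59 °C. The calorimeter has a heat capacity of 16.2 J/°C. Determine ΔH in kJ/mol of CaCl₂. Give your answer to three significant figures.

|ΔT| = |27.59 − 25.00| = 2.59 °C
|q_surr| = (118.6 × 3.99 + 16.2) × 2.59 = 489.414 × 2.59 = 1268 J
n(CaCl₂) = 1.76 / 110.98 = 0.01586 mol
Temperature rose, so q_rxn = −|q_surr| = -1.268 kJ
ΔH = q_rxn / n = -79.9496 kJ/mol

ΔH = -79.9 kJ/mol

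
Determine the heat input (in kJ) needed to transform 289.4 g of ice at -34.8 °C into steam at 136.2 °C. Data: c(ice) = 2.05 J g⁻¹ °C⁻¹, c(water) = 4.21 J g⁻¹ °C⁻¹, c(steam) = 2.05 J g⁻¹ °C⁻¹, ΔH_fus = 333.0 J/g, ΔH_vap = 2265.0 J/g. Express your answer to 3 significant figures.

q = 916 kJ

q1 (heat ice -34.8→0.0 °C): 289.4 × 2.05 × 34.8 = 20646 J
q2 (melt at 0 °C): 289.4 × 333.0 = 96370 J
q3 (heat water 0.0→100.0 °C): 289.4 × 4.21 × 100.0 = 121837 J
q4 (vaporize at 100 °C): 289.4 × 2265.0 = 655491 J
q5 (heat steam 100.0→136.2 °C): 289.4 × 2.05 × 36.2 = 21476 J
Total: 20646 + 96370 + 121837 + 655491 + 21476 = 915820 J = 916 kJ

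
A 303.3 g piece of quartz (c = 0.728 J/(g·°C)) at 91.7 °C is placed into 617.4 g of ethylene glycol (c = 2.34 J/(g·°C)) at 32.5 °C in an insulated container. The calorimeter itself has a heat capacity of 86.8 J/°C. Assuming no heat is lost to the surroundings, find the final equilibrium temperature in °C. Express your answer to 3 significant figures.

Heat lost by quartz = heat gained by ethylene glycol + calorimeter.
(303.3)(0.728)(91.7 − T) = [(617.4)(2.34) + 86.8](T − 32.5)
220.8024 (91.7 − T) = 1531.516 (T − 32.5)
20248 − 220.8024 T = 1531.516 T − 49774
70022 = 1752.3184 T
T = 39.96 °C

T_f = 40.0 °C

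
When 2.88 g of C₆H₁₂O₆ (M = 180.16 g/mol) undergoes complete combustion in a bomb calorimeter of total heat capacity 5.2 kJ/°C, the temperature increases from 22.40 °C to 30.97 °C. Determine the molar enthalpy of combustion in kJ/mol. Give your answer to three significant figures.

ΔT = 30.97 − 22.40 = 8.57 °C
q_cal = C_cal × ΔT = 5.2 × 8.57 = 44.564 kJ
n = 2.88 / 180.16 = 0.01599 mol
q_rxn = −q_cal = -44.564 kJ
ΔH = -44.564 / 0.01599 = -2787 kJ/mol

ΔH = -2790 kJ/mol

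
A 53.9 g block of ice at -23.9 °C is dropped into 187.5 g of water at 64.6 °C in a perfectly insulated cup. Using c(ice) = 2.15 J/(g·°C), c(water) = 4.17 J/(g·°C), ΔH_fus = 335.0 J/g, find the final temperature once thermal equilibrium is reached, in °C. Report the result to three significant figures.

Heat to bring ice to 0 °C and melt it: q₁ = 53.9×2.15×23.9 + 53.9×335.0 = 20826 J
Heat the water can supply cooling to 0 °C: 187.5×4.17×64.6 = 50509.1 J > q₁, so all ice melts.
Energy balance: 187.5×4.17×(64.6 − T) = 20826 + 53.9×4.17×(T − 0)
781.875(64.6 − T) = 20826 + 224.763 T
50509.1 − 20826 = 1006.638 T
T = 29683.1 / 1006.638 = 29.49 °C

T_f = 29.5 °C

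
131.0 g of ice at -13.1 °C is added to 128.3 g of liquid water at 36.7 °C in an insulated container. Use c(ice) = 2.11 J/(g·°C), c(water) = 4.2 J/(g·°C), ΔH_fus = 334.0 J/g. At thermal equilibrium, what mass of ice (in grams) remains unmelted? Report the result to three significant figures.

m_ice remaining = 82.6 g

Heat to warm all ice to 0 °C: 131.0×2.11×13.1 = 3621.0 J
Heat released by water cooling to 0 °C: 128.3×4.2×36.7 = 19776 J
19776 J < 3621.0 + 131.0×334.0 = 47375.0 J, so not all ice melts; final T = 0 °C.
Heat left for melting: 19776 − 3621.0 = 16155.0 J
Mass melted = 16155.0 / 334.0 = 48.37 g
Ice remaining = 131.0 − 48.37 = 82.63 g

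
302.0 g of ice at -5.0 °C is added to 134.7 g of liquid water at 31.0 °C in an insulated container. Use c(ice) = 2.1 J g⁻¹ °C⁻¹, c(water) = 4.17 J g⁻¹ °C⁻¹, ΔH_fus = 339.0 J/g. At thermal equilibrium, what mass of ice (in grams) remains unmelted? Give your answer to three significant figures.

m_ice remaining = 260 g

Heat to warm all ice to 0 °C: 302.0×2.1×5.0 = 3171.0 J
Heat released by water cooling to 0 °C: 134.7×4.17×31.0 = 17413 J
17413 J < 3171.0 + 302.0×339.0 = 105549.0 J, so not all ice melts; final T = 0 °C.
Heat left for melting: 17413 − 3171.0 = 14242.0 J
Mass melted = 14242.0 / 339.0 = 42.01 g
Ice remaining = 302.0 − 42.01 = 259.99 g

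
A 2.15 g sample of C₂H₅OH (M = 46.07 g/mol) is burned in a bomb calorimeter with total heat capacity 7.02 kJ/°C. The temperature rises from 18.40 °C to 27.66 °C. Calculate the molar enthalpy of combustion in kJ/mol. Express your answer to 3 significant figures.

ΔH = -1390 kJ/mol

ΔT = 27.66 − 18.40 = 9.26 °C
q_cal = C_cal × ΔT = 7.02 × 9.26 = 65.0052 kJ
n = 2.15 / 46.07 = 0.04667 mol
q_rxn = −q_cal = -65.0052 kJ
ΔH = -65.0052 / 0.04667 = -1393 kJ/mol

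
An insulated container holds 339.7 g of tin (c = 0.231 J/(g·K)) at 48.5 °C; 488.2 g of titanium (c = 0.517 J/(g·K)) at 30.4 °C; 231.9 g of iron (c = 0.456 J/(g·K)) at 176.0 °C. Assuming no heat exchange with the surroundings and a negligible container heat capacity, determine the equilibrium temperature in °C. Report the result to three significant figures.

Σ mᵢcᵢ(T − Tᵢ) = 0  ⇒  T = Σ mᵢcᵢTᵢ / Σ mᵢcᵢ
Σ mᵢcᵢ = 339.7×0.231 + 488.2×0.517 + 231.9×0.456 = 436.6165
Σ mᵢcᵢTᵢ = 78.4707×48.5 + 252.3994×30.4 + 105.7464×176.0 = 30090
T = 30090 / 436.6165 = 68.92 °C

T_f = 68.9 °C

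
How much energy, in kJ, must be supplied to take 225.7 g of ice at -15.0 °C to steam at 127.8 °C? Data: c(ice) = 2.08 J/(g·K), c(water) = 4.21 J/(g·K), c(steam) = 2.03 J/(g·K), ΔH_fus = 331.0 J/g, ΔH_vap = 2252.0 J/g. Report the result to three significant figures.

q1 (heat ice -15.0→0.0 °C): 225.7 × 2.08 × 15.0 = 7042 J
q2 (melt at 0 °C): 225.7 × 331.0 = 74707 J
q3 (heat water 0.0→100.0 °C): 225.7 × 4.21 × 100.0 = 95020 J
q4 (vaporize at 100 °C): 225.7 × 2252.0 = 508276 J
q5 (heat steam 100.0→127.8 °C): 225.7 × 2.03 × 27.8 = 12737 J
Total: 7042 + 74707 + 95020 + 508276 + 12737 = 697782 J = 698 kJ

q = 698 kJ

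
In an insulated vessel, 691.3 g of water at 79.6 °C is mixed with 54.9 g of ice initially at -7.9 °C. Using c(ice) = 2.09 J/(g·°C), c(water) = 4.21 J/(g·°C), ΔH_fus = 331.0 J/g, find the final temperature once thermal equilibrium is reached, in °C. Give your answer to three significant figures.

Heat to bring ice to 0 °C and melt it: q₁ = 54.9×2.09×7.9 + 54.9×331.0 = 19078 J
Heat the water can supply cooling to 0 °C: 691.3×4.21×79.6 = 231666 J > q₁, so all ice melts.
Energy balance: 691.3×4.21×(79.6 − T) = 19078 + 54.9×4.21×(T − 0)
2910.373(79.6 − T) = 19078 + 231.129 T
231666 − 19078 = 3141.502 T
T = 212588 / 3141.502 = 67.67 °C

T_f = 67.7 °C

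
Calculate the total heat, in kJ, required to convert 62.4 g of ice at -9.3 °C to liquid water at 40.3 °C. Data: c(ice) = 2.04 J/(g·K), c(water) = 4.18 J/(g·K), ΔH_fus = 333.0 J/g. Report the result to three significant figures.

q = 32.5 kJ

q1 (heat ice -9.3→0.0 °C): 62.4 × 2.04 × 9.3 = 1184 J
q2 (melt at 0 °C): 62.4 × 333.0 = 20779 J
q3 (heat water 0.0→40.3 °C): 62.4 × 4.18 × 40.3 = 10512 J
Total: 1184 + 20779 + 10512 = 32475 J = 32.5 kJ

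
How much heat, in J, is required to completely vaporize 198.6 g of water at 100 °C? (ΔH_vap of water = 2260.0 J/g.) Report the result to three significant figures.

q = m × ΔH_vap = 198.6 × 2260.0 = 448800 J

q = 449000 J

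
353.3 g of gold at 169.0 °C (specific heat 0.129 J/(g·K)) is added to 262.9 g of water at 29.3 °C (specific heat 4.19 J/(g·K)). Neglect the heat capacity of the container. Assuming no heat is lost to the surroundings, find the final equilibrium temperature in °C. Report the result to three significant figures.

T_f = 34.9 °C

Heat lost by gold = heat gained by water.
(353.3)(0.129)(169.0 − T) = (262.9)(4.19)(T − 29.3)
45.5757 (169.0 − T) = 1101.551 (T − 29.3)
7702.29 − 45.5757 T = 1101.551 T − 32275.4
39977.69 = 1147.1267 T
T = 34.85 °C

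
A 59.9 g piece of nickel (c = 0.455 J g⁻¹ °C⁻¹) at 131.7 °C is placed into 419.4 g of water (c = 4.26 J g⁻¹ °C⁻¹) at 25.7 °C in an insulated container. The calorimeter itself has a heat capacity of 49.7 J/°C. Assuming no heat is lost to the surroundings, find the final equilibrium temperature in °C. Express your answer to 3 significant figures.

T_f = 27.3 °C

Heat lost by nickel = heat gained by water + calorimeter.
(59.9)(0.455)(131.7 − T) = [(419.4)(4.26) + 49.7](T − 25.7)
27.2545 (131.7 − T) = 1836.344 (T − 25.7)
3589.4 − 27.2545 T = 1836.344 T − 47194
50783.4 = 1863.5985 T
T = 27.25 °C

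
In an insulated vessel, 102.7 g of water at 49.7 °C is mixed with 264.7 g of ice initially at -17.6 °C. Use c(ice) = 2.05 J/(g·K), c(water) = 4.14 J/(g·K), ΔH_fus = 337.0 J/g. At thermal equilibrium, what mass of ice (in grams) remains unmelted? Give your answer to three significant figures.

m_ice remaining = 230 g

Heat to warm all ice to 0 °C: 264.7×2.05×17.6 = 9550.4 J
Heat released by water cooling to 0 °C: 102.7×4.14×49.7 = 21131 J
21131 J < 9550.4 + 264.7×337.0 = 98754.3 J, so not all ice melts; final T = 0 °C.
Heat left for melting: 21131 − 9550.4 = 11580.6 J
Mass melted = 11580.6 / 337.0 = 34.36 g
Ice remaining = 264.7 − 34.36 = 230.34 g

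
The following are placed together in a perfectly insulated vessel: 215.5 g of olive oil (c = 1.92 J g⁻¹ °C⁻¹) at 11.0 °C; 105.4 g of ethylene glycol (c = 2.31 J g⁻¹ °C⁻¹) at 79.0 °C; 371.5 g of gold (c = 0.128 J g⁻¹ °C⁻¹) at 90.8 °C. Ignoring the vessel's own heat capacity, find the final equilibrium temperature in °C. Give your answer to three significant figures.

T_f = 39.9 °C

Σ mᵢcᵢ(T − Tᵢ) = 0  ⇒  T = Σ mᵢcᵢTᵢ / Σ mᵢcᵢ
Σ mᵢcᵢ = 215.5×1.92 + 105.4×2.31 + 371.5×0.128 = 704.786
Σ mᵢcᵢTᵢ = 413.76×11.0 + 243.474×79.0 + 47.552×90.8 = 28104
T = 28104 / 704.786 = 39.88 °C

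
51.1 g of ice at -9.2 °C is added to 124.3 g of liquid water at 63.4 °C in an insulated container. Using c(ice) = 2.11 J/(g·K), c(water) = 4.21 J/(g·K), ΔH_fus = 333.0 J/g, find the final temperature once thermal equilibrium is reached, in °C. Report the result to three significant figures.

Heat to bring ice to 0 °C and melt it: q₁ = 51.1×2.11×9.2 + 51.1×333.0 = 18008 J
Heat the water can supply cooling to 0 °C: 124.3×4.21×63.4 = 33177.4 J > q₁, so all ice melts.
Energy balance: 124.3×4.21×(63.4 − T) = 18008 + 51.1×4.21×(T − 0)
523.303(63.4 − T) = 18008 + 215.131 T
33177.4 − 18008 = 738.434 T
T = 15169.4 / 738.434 = 20.54 °C

T_f = 20.5 °C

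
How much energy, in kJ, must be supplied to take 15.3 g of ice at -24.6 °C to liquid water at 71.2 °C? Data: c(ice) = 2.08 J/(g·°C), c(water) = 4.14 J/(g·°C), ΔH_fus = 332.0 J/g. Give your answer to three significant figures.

q1 (heat ice -24.6→0.0 °C): 15.3 × 2.08 × 24.6 = 783 J
q2 (melt at 0 °C): 15.3 × 332.0 = 5080 J
q3 (heat water 0.0→71.2 °C): 15.3 × 4.14 × 71.2 = 4510 J
Total: 783 + 5080 + 4510 = 10373 J = 10.4 kJ

q = 10.4 kJ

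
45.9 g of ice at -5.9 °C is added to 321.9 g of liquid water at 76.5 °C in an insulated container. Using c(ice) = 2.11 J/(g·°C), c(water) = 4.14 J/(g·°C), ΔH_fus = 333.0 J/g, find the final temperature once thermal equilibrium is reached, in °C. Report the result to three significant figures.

Heat to bring ice to 0 °C and melt it: q₁ = 45.9×2.11×5.9 + 45.9×333.0 = 15856 J
Heat the water can supply cooling to 0 °C: 321.9×4.14×76.5 = 101949 J > q₁, so all ice melts.
Energy balance: 321.9×4.14×(76.5 − T) = 15856 + 45.9×4.14×(T − 0)
1332.666(76.5 − T) = 15856 + 190.026 T
101949 − 15856 = 1522.692 T
T = 86093 / 1522.692 = 56.54 °C

T_f = 56.5 °C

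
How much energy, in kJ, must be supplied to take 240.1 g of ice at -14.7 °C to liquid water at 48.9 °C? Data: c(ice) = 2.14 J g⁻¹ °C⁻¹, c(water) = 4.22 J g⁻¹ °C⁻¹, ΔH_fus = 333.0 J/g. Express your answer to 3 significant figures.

q = 137 kJ

q1 (heat ice -14.7→0.0 °C): 240.1 × 2.14 × 14.7 = 7553 J
q2 (melt at 0 °C): 240.1 × 333.0 = 79953 J
q3 (heat water 0.0→48.9 °C): 240.1 × 4.22 × 48.9 = 49547 J
Total: 7553 + 79953 + 49547 = 137053 J = 137 kJ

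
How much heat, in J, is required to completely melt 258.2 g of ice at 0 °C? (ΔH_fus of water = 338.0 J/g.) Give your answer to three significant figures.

q = 87300 J

q = m × ΔH_fus = 258.2 × 338.0 = 87270 J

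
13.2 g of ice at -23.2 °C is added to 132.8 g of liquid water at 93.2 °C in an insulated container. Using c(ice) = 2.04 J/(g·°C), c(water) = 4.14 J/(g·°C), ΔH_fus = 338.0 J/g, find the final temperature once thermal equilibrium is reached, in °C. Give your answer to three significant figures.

T_f = 76.4 °C

Heat to bring ice to 0 °C and melt it: q₁ = 13.2×2.04×23.2 + 13.2×338.0 = 5086.3 J
Heat the water can supply cooling to 0 °C: 132.8×4.14×93.2 = 51240.6 J > q₁, so all ice melts.
Energy balance: 132.8×4.14×(93.2 − T) = 5086.3 + 13.2×4.14×(T − 0)
549.792(93.2 − T) = 5086.3 + 54.648 T
51240.6 − 5086.3 = 604.440 T
T = 46154.3 / 604.440 = 76.36 °C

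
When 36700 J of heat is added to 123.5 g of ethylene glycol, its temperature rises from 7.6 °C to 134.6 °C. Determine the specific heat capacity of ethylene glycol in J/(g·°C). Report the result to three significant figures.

c = q / (m ΔT) = 36700 / (123.5 × 127.0)
c = 36700 / 15684.5 = 2.34 J/(g·°C)

c = 2.34 J/(g·°C)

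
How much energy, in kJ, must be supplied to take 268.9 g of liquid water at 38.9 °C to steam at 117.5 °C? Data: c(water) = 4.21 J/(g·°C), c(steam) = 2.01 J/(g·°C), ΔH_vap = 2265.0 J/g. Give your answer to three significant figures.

q = 688 kJ

q1 (heat water 38.9→100.0 °C): 268.9 × 4.21 × 61.1 = 69169 J
q2 (vaporize at 100 °C): 268.9 × 2265.0 = 609059 J
q3 (heat steam 100.0→117.5 °C): 268.9 × 2.01 × 17.5 = 9459 J
Total: 69169 + 609059 + 9459 = 687687 J = 688 kJ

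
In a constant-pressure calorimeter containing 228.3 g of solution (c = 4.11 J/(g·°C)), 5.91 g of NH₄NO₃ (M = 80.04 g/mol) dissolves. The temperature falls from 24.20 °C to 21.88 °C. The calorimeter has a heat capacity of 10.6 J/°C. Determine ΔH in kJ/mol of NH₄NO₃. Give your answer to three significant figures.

|ΔT| = |21.88 − 24.20| = 2.32 °C
|q_surr| = (228.3 × 4.11 + 10.6) × 2.32 = 948.913 × 2.32 = 2201 J
n(NH₄NO₃) = 5.91 / 80.04 = 0.07384 mol
Temperature fell, so q_rxn = +|q_surr| = 2.201 kJ
ΔH = q_rxn / n = 29.81 kJ/mol

ΔH = 29.8 kJ/mol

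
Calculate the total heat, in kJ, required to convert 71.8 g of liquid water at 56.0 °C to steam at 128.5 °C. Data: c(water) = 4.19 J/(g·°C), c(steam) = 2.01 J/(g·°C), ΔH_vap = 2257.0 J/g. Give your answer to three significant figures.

q = 179 kJ

q1 (heat water 56.0→100.0 °C): 71.8 × 4.19 × 44.0 = 13237 J
q2 (vaporize at 100 °C): 71.8 × 2257.0 = 162053 J
q3 (heat steam 100.0→128.5 °C): 71.8 × 2.01 × 28.5 = 4113 J
Total: 13237 + 162053 + 4113 = 179403 J = 179 kJ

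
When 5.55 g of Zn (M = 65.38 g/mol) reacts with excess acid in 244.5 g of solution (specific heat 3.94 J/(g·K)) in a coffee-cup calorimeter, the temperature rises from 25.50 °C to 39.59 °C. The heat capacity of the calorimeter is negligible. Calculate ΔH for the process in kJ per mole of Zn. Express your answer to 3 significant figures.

|ΔT| = |39.59 − 25.50| = 14.09 °C
|q_surr| = (244.5 × 3.94) × 14.09 = 963.33 × 14.09 = 13570 J
n(Zn) = 5.55 / 65.38 = 0.08489 mol
Temperature rose, so q_rxn = −|q_surr| = -13.57 kJ
ΔH = q_rxn / n = -159.9 kJ/mol

ΔH = -160 kJ/mol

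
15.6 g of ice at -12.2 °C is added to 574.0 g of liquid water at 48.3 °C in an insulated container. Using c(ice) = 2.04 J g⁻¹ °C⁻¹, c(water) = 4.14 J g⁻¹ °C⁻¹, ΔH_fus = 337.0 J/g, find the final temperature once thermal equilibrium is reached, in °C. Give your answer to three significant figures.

Heat to bring ice to 0 °C and melt it: q₁ = 15.6×2.04×12.2 + 15.6×337.0 = 5645.5 J
Heat the water can supply cooling to 0 °C: 574.0×4.14×48.3 = 114778 J > q₁, so all ice melts.
Energy balance: 574.0×4.14×(48.3 − T) = 5645.5 + 15.6×4.14×(T − 0)
2376.36(48.3 − T) = 5645.5 + 64.584 T
114778 − 5645.5 = 2440.944 T
T = 109132.5 / 2440.944 = 44.71 °C

T_f = 44.7 °C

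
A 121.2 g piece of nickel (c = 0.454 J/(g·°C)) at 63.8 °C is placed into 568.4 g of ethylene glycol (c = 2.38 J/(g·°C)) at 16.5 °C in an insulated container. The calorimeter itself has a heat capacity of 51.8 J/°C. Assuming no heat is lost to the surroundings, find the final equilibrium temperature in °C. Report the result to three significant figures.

T_f = 18.3 °C

Heat lost by nickel = heat gained by ethylene glycol + calorimeter.
(121.2)(0.454)(63.8 − T) = [(568.4)(2.38) + 51.8](T − 16.5)
55.0248 (63.8 − T) = 1404.592 (T − 16.5)
3510.6 − 55.0248 T = 1404.592 T − 23176
26686.6 = 1459.6168 T
T = 18.28 °C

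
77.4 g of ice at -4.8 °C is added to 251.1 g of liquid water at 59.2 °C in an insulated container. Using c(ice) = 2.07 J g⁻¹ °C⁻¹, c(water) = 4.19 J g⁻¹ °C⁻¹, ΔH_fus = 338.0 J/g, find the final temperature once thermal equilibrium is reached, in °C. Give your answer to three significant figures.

Heat to bring ice to 0 °C and melt it: q₁ = 77.4×2.07×4.8 + 77.4×338.0 = 26930 J
Heat the water can supply cooling to 0 °C: 251.1×4.19×59.2 = 62284.9 J > q₁, so all ice melts.
Energy balance: 251.1×4.19×(59.2 − T) = 26930 + 77.4×4.19×(T − 0)
1052.109(59.2 − T) = 26930 + 324.306 T
62284.9 − 26930 = 1376.415 T
T = 35354.9 / 1376.415 = 25.69 °C

T_f = 25.7 °C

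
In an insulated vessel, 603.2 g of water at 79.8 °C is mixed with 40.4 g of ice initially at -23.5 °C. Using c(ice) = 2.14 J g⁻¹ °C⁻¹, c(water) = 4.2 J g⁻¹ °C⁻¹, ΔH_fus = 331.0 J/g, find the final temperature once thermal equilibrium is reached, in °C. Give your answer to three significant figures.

T_f = 69.1 °C

Heat to bring ice to 0 °C and melt it: q₁ = 40.4×2.14×23.5 + 40.4×331.0 = 15404 J
Heat the water can supply cooling to 0 °C: 603.2×4.2×79.8 = 202169 J > q₁, so all ice melts.
Energy balance: 603.2×4.2×(79.8 − T) = 15404 + 40.4×4.2×(T − 0)
2533.44(79.8 − T) = 15404 + 169.68 T
202169 − 15404 = 2703.12 T
T = 186765 / 2703.12 = 69.09 °C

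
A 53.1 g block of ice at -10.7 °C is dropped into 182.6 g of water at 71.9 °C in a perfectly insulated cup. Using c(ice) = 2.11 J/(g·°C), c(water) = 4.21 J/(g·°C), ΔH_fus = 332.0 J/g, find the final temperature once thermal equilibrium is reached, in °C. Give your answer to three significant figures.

Heat to bring ice to 0 °C and melt it: q₁ = 53.1×2.11×10.7 + 53.1×332.0 = 18828 J
Heat the water can supply cooling to 0 °C: 182.6×4.21×71.9 = 55272.8 J > q₁, so all ice melts.
Energy balance: 182.6×4.21×(71.9 − T) = 18828 + 53.1×4.21×(T − 0)
768.746(71.9 − T) = 18828 + 223.551 T
55272.8 − 18828 = 992.297 T
T = 36444.8 / 992.297 = 36.73 °C

T_f = 36.7 °C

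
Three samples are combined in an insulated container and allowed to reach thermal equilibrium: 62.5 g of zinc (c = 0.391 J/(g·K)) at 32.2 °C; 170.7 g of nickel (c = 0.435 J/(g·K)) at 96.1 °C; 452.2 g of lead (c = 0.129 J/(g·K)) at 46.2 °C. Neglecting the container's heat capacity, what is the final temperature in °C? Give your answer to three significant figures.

Σ mᵢcᵢ(T − Tᵢ) = 0  ⇒  T = Σ mᵢcᵢTᵢ / Σ mᵢcᵢ
Σ mᵢcᵢ = 62.5×0.391 + 170.7×0.435 + 452.2×0.129 = 157.0258
Σ mᵢcᵢTᵢ = 24.4375×32.2 + 74.2545×96.1 + 58.3338×46.2 = 10618
T = 10618 / 157.0258 = 67.62 °C

T_f = 67.6 °C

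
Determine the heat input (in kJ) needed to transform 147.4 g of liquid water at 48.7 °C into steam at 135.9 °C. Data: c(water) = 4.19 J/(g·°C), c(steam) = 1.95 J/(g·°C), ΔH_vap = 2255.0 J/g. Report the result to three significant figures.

q1 (heat water 48.7→100.0 °C): 147.4 × 4.19 × 51.3 = 31683 J
q2 (vaporize at 100 °C): 147.4 × 2255.0 = 332387 J
q3 (heat steam 100.0→135.9 °C): 147.4 × 1.95 × 35.9 = 10319 J
Total: 31683 + 332387 + 10319 = 374389 J = 374 kJ

q = 374 kJ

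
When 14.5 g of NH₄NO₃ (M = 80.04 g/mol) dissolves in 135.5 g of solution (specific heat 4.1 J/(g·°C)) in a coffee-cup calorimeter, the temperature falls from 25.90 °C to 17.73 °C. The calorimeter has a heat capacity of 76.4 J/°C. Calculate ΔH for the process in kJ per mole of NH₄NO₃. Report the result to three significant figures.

ΔH = 28.5 kJ/mol

|ΔT| = |17.73 − 25.90| = 8.17 °C
|q_surr| = (135.5 × 4.1 + 76.4) × 8.17 = 631.95 × 8.17 = 5163 J
n(NH₄NO₃) = 14.5 / 80.04 = 0.1812 mol
Temperature fell, so q_rxn = +|q_surr| = 5.163 kJ
ΔH = q_rxn / n = 28.49 kJ/mol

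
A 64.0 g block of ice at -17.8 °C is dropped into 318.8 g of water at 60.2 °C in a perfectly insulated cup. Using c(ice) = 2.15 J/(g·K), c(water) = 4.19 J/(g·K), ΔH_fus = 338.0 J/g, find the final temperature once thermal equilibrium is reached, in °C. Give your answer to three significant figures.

Heat to bring ice to 0 °C and melt it: q₁ = 64.0×2.15×17.8 + 64.0×338.0 = 24081 J
Heat the water can supply cooling to 0 °C: 318.8×4.19×60.2 = 80413.5 J > q₁, so all ice melts.
Energy balance: 318.8×4.19×(60.2 − T) = 24081 + 64.0×4.19×(T − 0)
1335.772(60.2 − T) = 24081 + 268.16 T
80413.5 − 24081 = 1603.932 T
T = 56332.5 / 1603.932 = 35.12 °C

T_f = 35.1 °C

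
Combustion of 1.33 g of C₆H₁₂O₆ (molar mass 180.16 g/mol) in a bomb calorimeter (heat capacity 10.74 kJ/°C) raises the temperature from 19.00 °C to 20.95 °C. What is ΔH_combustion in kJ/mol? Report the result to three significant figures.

ΔT = 20.95 − 19.00 = 1.95 °C
q_cal = C_cal × ΔT = 10.74 × 1.95 = 20.943 kJ
n = 1.33 / 180.16 = 0.007382 mol
q_rxn = −q_cal = -20.943 kJ
ΔH = -20.943 / 0.007382 = -2837 kJ/mol

ΔH = -2840 kJ/mol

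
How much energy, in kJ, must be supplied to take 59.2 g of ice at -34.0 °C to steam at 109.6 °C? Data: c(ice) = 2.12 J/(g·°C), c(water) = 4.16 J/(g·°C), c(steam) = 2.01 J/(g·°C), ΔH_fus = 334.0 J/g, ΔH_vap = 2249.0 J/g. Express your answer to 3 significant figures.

q = 183 kJ

q1 (heat ice -34.0→0.0 °C): 59.2 × 2.12 × 34.0 = 4267 J
q2 (melt at 0 °C): 59.2 × 334.0 = 19773 J
q3 (heat water 0.0→100.0 °C): 59.2 × 4.16 × 100.0 = 24627 J
q4 (vaporize at 100 °C): 59.2 × 2249.0 = 133141 J
q5 (heat steam 100.0→109.6 °C): 59.2 × 2.01 × 9.6 = 1142 J
Total: 4267 + 19773 + 24627 + 133141 + 1142 = 182950 J = 183 kJ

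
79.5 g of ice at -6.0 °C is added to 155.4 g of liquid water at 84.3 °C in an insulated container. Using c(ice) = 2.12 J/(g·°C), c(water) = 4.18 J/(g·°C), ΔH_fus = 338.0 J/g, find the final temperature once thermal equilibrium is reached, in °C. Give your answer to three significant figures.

Heat to bring ice to 0 °C and melt it: q₁ = 79.5×2.12×6.0 + 79.5×338.0 = 27882 J
Heat the water can supply cooling to 0 °C: 155.4×4.18×84.3 = 54758.9 J > q₁, so all ice melts.
Energy balance: 155.4×4.18×(84.3 − T) = 27882 + 79.5×4.18×(T − 0)
649.572(84.3 − T) = 27882 + 332.31 T
54758.9 − 27882 = 981.882 T
T = 26876.9 / 981.882 = 27.37 °C

T_f = 27.4 °C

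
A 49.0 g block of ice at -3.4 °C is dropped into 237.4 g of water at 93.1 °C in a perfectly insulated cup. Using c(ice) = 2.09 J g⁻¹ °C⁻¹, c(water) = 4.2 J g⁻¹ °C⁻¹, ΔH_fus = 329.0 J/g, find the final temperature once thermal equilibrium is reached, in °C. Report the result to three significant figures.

Heat to bring ice to 0 °C and melt it: q₁ = 49.0×2.09×3.4 + 49.0×329.0 = 16469 J
Heat the water can supply cooling to 0 °C: 237.4×4.2×93.1 = 92828.1 J > q₁, so all ice melts.
Energy balance: 237.4×4.2×(93.1 − T) = 16469 + 49.0×4.2×(T − 0)
997.08(93.1 − T) = 16469 + 205.8 T
92828.1 − 16469 = 1202.88 T
T = 76359.1 / 1202.88 = 63.48 °C

T_f = 63.5 °C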